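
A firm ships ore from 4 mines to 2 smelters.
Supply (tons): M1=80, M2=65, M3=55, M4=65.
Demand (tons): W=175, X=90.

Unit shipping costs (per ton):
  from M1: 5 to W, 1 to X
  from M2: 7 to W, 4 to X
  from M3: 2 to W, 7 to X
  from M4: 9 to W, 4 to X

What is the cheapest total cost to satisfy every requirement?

Optimal allocation:
  M1->W: 55 tons
  M1->X: 25 tons
  M2->W: 65 tons
  M3->W: 55 tons
  M4->X: 65 tons
Total cost = 1125.

1125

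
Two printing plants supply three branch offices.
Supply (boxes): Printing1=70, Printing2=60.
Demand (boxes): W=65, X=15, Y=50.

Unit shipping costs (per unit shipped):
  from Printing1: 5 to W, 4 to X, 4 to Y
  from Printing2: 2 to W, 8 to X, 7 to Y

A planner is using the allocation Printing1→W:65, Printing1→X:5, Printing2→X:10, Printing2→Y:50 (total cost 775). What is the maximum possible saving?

370

Current plan cost = 65·5 + 5·4 + 10·8 + 50·7 = 775.
Optimal plan:
  Printing1->W: 5 × 5 = 25
  Printing1->X: 15 × 4 = 60
  Printing1->Y: 50 × 4 = 200
  Printing2->W: 60 × 2 = 120
Optimal cost = 405.
Saving = 775 − 405 = 370.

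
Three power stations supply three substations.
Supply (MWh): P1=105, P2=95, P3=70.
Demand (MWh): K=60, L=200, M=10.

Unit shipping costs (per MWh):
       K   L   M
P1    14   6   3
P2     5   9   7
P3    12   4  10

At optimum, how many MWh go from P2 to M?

0

The minimum-cost plan:
  P1->L: 95 × 6 = 570
  P1->M: 10 × 3 = 30
  P2->K: 60 × 5 = 300
  P2->L: 35 × 9 = 315
  P3->L: 70 × 4 = 280
Total cost = 1495.
The route P2→M is not used.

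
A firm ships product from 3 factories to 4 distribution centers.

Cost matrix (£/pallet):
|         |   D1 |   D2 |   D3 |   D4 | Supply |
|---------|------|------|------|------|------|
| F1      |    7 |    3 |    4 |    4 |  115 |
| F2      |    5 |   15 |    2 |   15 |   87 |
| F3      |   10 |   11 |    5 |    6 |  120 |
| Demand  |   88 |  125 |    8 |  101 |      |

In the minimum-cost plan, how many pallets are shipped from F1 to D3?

Optimal shipments:
  F1 to D2: 115 × £3 = £345
  F2 to D1: 87 × £5 = £435
  F3 to D1: 1 × £10 = £10
  F3 to D2: 10 × £11 = £110
  F3 to D3: 8 × £5 = £40
  F3 to D4: 101 × £6 = £606
Total cost = £1546.
The route F1→D3 is not used.

0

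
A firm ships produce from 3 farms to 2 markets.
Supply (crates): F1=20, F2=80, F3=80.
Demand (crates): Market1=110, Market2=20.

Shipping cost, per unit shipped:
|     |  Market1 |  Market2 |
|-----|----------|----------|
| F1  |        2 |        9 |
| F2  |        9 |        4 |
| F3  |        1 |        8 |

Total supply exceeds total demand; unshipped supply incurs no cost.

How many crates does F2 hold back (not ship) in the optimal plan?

50

An optimal plan:
  F1–Market1: 20 × 2 = 40
  F2–Market1: 10 × 9 = 90
  F2–Market2: 20 × 4 = 80
  F3–Market1: 80 × 1 = 80
Total cost = 290.
F2 ships 30 of its 80, leaving 50.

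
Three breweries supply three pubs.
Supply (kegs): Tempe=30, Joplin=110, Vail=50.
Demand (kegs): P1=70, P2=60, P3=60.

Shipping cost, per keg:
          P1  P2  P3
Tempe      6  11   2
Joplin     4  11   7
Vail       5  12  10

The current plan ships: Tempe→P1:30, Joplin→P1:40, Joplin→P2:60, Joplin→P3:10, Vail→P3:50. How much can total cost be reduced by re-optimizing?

310

Current plan cost = 30·6 + 40·4 + 60·11 + 10·7 + 50·10 = 1570.
Optimal plan:
  Tempe–P3: 30 × 2 = 60
  Joplin–P1: 70 × 4 = 280
  Joplin–P2: 10 × 11 = 110
  Joplin–P3: 30 × 7 = 210
  Vail–P2: 50 × 12 = 600
Optimal cost = 1260.
Saving = 1570 − 1260 = 310.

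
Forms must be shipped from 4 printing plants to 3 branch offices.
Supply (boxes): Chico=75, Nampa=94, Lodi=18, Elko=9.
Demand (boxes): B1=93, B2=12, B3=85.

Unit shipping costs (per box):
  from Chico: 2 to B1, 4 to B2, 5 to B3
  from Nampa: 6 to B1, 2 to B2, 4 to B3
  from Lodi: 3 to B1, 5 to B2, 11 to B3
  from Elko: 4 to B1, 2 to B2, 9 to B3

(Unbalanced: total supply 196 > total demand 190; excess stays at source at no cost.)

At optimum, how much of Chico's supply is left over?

0

An optimal plan:
  Chico–B1: 75 × 2 = 150
  Nampa–B2: 3 × 2 = 6
  Nampa–B3: 85 × 4 = 340
  Lodi–B1: 18 × 3 = 54
  Elko–B2: 9 × 2 = 18
Total cost = 568.
Chico ships 75 of its 75, leaving 0.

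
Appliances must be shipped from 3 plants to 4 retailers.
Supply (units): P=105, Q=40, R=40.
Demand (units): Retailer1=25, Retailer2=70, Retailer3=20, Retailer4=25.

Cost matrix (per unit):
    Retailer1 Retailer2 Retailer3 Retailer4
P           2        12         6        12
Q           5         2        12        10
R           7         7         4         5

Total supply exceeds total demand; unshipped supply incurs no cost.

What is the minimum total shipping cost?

One minimum-cost allocation:
  P to Retailer1: 25 × 2 = 50
  P to Retailer2: 15 × 12 = 180
  P to Retailer3: 20 × 6 = 120
  Q to Retailer2: 40 × 2 = 80
  R to Retailer2: 15 × 7 = 105
  R to Retailer4: 25 × 5 = 125
Total = 50 + 180 + 120 + 80 + 105 + 125 = 660.
(Supply check: P ships 60; Q ships 40; R ships 40.)

660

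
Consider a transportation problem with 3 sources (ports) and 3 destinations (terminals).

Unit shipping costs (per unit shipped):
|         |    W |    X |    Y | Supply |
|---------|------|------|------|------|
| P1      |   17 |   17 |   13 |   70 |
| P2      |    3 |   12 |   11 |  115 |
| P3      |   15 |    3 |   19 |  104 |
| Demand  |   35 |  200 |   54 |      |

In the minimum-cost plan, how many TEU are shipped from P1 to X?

The minimum-cost plan:
  P1 to X: 16 × 17 = 272
  P1 to Y: 54 × 13 = 702
  P2 to W: 35 × 3 = 105
  P2 to X: 80 × 12 = 960
  P3 to X: 104 × 3 = 312
Total cost = 2351.
So P1→X carries 16 TEU.

16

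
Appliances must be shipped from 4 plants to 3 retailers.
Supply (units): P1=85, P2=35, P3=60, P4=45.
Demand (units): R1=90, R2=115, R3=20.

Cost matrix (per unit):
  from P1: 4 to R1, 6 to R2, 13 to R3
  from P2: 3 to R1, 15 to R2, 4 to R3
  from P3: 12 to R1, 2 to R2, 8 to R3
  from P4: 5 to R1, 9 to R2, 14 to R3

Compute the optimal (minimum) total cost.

920

Optimal allocation:
  P1→R1: 30 units
  P1→R2: 55 units
  P2→R1: 15 units
  P2→R3: 20 units
  P3→R2: 60 units
  P4→R1: 45 units
Total cost = 920.
(Supply check: P1 ships 85; P2 ships 35; P3 ships 60; P4 ships 45.)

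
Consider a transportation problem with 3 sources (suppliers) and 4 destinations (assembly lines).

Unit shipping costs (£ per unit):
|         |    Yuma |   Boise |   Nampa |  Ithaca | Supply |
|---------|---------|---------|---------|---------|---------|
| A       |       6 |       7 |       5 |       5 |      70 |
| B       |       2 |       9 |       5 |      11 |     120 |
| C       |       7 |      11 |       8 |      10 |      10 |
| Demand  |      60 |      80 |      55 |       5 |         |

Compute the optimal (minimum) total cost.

Optimal allocation:
  A–Boise: 65 × £7 = £455
  A–Ithaca: 5 × £5 = £25
  B–Yuma: 60 × £2 = £120
  B–Boise: 5 × £9 = £45
  B–Nampa: 55 × £5 = £275
  C–Boise: 10 × £11 = £110
Total = 455 + 25 + 120 + 45 + 275 + 110 = £1030.
(Supply check: A ships 70; B ships 120; C ships 10.)

1030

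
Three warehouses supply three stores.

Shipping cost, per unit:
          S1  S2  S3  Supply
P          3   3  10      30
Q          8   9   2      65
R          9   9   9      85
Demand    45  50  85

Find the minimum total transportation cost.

985

One minimum-cost allocation:
  P to S2: 30 × 3 = 90
  Q to S3: 65 × 2 = 130
  R to S1: 45 × 9 = 405
  R to S2: 20 × 9 = 180
  R to S3: 20 × 9 = 180
Total = 90 + 130 + 405 + 180 + 180 = 985.
(Supply check: P ships 30; Q ships 65; R ships 85.)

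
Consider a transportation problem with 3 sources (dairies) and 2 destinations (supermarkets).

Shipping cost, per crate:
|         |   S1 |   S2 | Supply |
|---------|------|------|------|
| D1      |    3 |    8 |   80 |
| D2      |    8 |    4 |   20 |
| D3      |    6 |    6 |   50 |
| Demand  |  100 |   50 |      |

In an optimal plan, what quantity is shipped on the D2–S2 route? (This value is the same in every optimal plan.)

20

The minimum-cost plan:
  D1→S1: 80 crates
  D2→S2: 20 crates
  D3→S1: 20 crates
  D3→S2: 30 crates
Total cost = 620.
So D2→S2 carries 20 crates.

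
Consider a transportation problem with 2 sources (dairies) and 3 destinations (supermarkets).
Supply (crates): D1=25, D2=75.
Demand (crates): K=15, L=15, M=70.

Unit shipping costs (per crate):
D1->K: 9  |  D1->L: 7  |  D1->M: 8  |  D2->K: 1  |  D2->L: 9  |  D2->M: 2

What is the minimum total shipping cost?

320

One minimum-cost allocation:
  D1 to L: 15 × 7 = 105
  D1 to M: 10 × 8 = 80
  D2 to K: 15 × 1 = 15
  D2 to M: 60 × 2 = 120
Total = 105 + 80 + 15 + 120 = 320.
(Supply check: D1 ships 25; D2 ships 75.)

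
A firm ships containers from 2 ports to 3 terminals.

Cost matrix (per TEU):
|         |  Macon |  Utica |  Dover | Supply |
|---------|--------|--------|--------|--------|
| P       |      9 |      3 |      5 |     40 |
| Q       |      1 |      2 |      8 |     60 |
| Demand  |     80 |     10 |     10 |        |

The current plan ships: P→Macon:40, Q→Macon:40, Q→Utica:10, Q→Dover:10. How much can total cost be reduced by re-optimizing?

Current plan cost = 40·9 + 40·1 + 10·2 + 10·8 = 500.
Optimal plan:
  P–Macon: 20 × 9 = 180
  P–Utica: 10 × 3 = 30
  P–Dover: 10 × 5 = 50
  Q–Macon: 60 × 1 = 60
Optimal cost = 320.
Saving = 500 − 320 = 180.

180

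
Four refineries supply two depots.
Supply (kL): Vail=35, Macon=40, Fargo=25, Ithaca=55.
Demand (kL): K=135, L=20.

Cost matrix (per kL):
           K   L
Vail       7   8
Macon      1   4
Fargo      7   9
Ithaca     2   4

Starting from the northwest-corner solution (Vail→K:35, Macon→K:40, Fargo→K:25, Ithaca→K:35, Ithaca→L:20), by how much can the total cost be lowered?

Current plan cost = 35·7 + 40·1 + 25·7 + 35·2 + 20·4 = 610.
Optimal plan:
  Vail->K: 15 × 7 = 105
  Vail->L: 20 × 8 = 160
  Macon->K: 40 × 1 = 40
  Fargo->K: 25 × 7 = 175
  Ithaca->K: 55 × 2 = 110
Optimal cost = 590.
Saving = 610 − 590 = 20.

20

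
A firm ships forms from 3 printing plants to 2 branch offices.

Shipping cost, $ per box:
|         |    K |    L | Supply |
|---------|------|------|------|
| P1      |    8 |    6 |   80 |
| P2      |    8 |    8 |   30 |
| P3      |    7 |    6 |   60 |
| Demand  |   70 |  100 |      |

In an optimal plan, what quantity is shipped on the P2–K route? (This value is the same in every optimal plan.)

30

Solving gives:
  P1→L: 80 × $6 = $480
  P2→K: 30 × $8 = $240
  P3→K: 40 × $7 = $280
  P3→L: 20 × $6 = $120
Total cost = $1120.
So P2→K carries 30 boxes.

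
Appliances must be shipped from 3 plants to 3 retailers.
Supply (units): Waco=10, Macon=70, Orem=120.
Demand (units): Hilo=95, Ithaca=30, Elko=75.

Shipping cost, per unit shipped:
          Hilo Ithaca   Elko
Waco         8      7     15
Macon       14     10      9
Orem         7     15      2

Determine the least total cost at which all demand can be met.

One minimum-cost allocation:
  Waco–Hilo: 10 units
  Macon–Hilo: 40 units
  Macon–Ithaca: 30 units
  Orem–Hilo: 45 units
  Orem–Elko: 75 units
Total cost = 1405.

1405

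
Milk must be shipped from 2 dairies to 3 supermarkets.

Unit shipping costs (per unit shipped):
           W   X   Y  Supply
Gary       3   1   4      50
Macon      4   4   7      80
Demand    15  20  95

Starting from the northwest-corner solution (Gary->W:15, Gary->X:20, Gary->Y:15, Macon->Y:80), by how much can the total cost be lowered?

Current plan cost = 15·3 + 20·1 + 15·4 + 80·7 = 685.
Optimal plan:
  Gary–X: 20 × 1 = 20
  Gary–Y: 30 × 4 = 120
  Macon–W: 15 × 4 = 60
  Macon–Y: 65 × 7 = 455
Optimal cost = 655.
Saving = 685 − 655 = 30.

30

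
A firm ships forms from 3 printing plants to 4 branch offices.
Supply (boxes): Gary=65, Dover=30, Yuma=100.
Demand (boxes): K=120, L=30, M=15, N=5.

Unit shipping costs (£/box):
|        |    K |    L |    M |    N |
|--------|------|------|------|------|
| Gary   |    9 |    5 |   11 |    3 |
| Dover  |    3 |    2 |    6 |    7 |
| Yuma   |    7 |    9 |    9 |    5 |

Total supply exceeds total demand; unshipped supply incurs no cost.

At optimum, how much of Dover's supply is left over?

0

An optimal plan:
  Gary→L: 30 × £5 = £150
  Gary→M: 5 × £11 = £55
  Gary→N: 5 × £3 = £15
  Dover→K: 30 × £3 = £90
  Yuma→K: 90 × £7 = £630
  Yuma→M: 10 × £9 = £90
Total cost = £1030.
Dover ships 30 of its 30, leaving 0.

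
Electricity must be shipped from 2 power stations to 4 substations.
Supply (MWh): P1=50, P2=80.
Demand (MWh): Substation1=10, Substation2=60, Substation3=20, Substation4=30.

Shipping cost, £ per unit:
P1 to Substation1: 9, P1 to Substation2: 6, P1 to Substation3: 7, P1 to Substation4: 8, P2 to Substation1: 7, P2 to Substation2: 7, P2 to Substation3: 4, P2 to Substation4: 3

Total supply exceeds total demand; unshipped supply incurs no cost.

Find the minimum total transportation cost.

610

Optimal allocation:
  P1 to Substation2: 50 × £6 = £300
  P2 to Substation1: 10 × £7 = £70
  P2 to Substation2: 10 × £7 = £70
  P2 to Substation3: 20 × £4 = £80
  P2 to Substation4: 30 × £3 = £90
Total = 300 + 70 + 70 + 80 + 90 = £610.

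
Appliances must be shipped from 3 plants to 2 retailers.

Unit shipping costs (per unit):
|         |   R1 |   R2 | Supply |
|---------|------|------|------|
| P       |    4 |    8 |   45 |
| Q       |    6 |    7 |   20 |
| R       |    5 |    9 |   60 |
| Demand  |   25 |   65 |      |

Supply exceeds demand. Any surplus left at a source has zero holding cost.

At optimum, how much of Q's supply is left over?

0

An optimal plan:
  P→R2: 45 × 8 = 360
  Q→R2: 20 × 7 = 140
  R→R1: 25 × 5 = 125
Total cost = 625.
Q ships 20 of its 20, leaving 0.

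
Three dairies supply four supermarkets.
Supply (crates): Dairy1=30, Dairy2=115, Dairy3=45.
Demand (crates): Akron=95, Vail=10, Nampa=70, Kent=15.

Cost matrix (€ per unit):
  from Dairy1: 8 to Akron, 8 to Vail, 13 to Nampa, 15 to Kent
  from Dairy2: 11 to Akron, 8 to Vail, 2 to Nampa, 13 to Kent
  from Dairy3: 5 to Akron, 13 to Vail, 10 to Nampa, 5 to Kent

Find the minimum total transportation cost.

1070

A cheapest plan:
  Dairy1 to Akron: 30 × €8 = €240
  Dairy2 to Akron: 35 × €11 = €385
  Dairy2 to Vail: 10 × €8 = €80
  Dairy2 to Nampa: 70 × €2 = €140
  Dairy3 to Akron: 30 × €5 = €150
  Dairy3 to Kent: 15 × €5 = €75
Total = 240 + 385 + 80 + 140 + 150 + 75 = €1070.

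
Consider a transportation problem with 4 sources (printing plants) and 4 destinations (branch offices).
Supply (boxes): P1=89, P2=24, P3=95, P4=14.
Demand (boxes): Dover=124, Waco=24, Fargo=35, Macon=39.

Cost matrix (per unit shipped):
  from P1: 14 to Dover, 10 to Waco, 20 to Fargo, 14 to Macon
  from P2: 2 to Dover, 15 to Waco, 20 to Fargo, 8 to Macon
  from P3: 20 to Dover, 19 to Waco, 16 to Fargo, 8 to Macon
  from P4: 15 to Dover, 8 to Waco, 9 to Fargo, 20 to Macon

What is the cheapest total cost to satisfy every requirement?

One minimum-cost allocation:
  P1 to Dover: 79 × 14 = 1106
  P1 to Waco: 10 × 10 = 100
  P2 to Dover: 24 × 2 = 48
  P3 to Dover: 21 × 20 = 420
  P3 to Fargo: 35 × 16 = 560
  P3 to Macon: 39 × 8 = 312
  P4 to Waco: 14 × 8 = 112
Total = 1106 + 100 + 48 + 420 + 560 + 312 + 112 = 2658.

2658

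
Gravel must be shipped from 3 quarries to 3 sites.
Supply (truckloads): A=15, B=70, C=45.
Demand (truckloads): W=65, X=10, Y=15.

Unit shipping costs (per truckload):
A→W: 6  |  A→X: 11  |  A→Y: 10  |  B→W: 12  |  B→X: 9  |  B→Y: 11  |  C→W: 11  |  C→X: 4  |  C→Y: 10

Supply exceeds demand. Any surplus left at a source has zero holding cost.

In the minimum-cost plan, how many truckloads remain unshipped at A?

0

Minimum-cost shipments:
  A->W: 15 × 6 = 90
  B->W: 30 × 12 = 360
  C->W: 20 × 11 = 220
  C->X: 10 × 4 = 40
  C->Y: 15 × 10 = 150
Total cost = 860.
A ships 15 of its 15, leaving 0.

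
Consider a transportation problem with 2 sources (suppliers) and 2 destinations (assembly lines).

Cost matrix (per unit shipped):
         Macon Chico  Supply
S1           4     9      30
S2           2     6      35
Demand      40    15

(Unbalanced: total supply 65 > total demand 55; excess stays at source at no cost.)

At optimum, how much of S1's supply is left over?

Minimum-cost shipments:
  S1–Macon: 20 × 4 = 80
  S2–Macon: 20 × 2 = 40
  S2–Chico: 15 × 6 = 90
Total cost = 210.
S1 ships 20 of its 30, leaving 10.

10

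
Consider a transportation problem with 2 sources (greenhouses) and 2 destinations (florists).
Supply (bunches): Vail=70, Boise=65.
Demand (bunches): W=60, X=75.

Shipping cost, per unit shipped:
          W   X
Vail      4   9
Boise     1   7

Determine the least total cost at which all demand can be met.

725

A cheapest plan:
  Vail→X: 70 × 9 = 630
  Boise→W: 60 × 1 = 60
  Boise→X: 5 × 7 = 35
Total = 630 + 60 + 35 = 725.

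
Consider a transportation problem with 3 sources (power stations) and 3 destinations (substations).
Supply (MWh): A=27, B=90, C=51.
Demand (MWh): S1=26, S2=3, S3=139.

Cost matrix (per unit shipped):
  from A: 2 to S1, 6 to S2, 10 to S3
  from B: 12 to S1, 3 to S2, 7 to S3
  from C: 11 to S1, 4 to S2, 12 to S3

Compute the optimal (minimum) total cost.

1280

One minimum-cost allocation:
  A to S1: 26 MWh
  A to S3: 1 MWh
  B to S3: 90 MWh
  C to S2: 3 MWh
  C to S3: 48 MWh
Total cost = 1280.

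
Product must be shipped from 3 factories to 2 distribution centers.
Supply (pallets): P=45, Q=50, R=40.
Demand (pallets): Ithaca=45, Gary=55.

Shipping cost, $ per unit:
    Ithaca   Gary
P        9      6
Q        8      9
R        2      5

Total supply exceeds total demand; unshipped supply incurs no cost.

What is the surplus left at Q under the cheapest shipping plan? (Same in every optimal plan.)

An optimal plan:
  P→Gary: 45 × $6 = $270
  Q→Ithaca: 5 × $8 = $40
  Q→Gary: 10 × $9 = $90
  R→Ithaca: 40 × $2 = $80
Total cost = $480.
Q ships 15 of its 50, leaving 35.

35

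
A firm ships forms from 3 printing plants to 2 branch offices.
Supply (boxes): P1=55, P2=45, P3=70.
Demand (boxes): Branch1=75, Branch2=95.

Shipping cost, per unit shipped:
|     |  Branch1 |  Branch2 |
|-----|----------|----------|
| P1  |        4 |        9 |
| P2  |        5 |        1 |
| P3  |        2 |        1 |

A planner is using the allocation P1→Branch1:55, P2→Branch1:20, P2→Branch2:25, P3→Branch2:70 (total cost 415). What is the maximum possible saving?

Current plan cost = 55·4 + 20·5 + 25·1 + 70·1 = 415.
Optimal plan:
  P1 to Branch1: 55 boxes
  P2 to Branch2: 45 boxes
  P3 to Branch1: 20 boxes
  P3 to Branch2: 50 boxes
Optimal cost = 355.
Saving = 415 − 355 = 60.

60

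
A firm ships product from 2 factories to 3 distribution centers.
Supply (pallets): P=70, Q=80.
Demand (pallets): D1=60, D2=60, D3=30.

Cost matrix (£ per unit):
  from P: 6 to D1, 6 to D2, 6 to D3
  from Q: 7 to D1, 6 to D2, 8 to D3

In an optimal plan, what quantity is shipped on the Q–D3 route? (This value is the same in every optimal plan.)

0

Solving gives:
  P–D1: 40 × £6 = £240
  P–D3: 30 × £6 = £180
  Q–D1: 20 × £7 = £140
  Q–D2: 60 × £6 = £360
Total cost = £920.
The route Q→D3 is not used.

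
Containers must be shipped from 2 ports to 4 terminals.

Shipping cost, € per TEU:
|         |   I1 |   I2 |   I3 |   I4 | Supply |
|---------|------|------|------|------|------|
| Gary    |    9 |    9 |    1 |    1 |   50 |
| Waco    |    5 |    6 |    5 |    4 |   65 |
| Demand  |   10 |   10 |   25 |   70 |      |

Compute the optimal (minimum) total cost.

340

One minimum-cost allocation:
  Gary–I3: 25 × €1 = €25
  Gary–I4: 25 × €1 = €25
  Waco–I1: 10 × €5 = €50
  Waco–I2: 10 × €6 = €60
  Waco–I4: 45 × €4 = €180
Total = 25 + 25 + 50 + 60 + 180 = €340.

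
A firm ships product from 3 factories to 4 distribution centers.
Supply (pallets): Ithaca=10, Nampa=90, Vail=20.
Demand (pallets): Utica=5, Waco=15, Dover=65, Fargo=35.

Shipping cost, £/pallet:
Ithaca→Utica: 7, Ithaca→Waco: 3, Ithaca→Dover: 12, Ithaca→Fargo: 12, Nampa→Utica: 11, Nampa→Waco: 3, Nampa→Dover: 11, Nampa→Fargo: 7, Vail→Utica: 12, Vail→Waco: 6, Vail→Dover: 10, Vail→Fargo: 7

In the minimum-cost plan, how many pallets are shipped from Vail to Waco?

The minimum-cost plan:
  Ithaca->Utica: 5 × £7 = £35
  Ithaca->Waco: 5 × £3 = £15
  Nampa->Waco: 10 × £3 = £30
  Nampa->Dover: 45 × £11 = £495
  Nampa->Fargo: 35 × £7 = £245
  Vail->Dover: 20 × £10 = £200
Total cost = £1020.
The route Vail→Waco is not used.

0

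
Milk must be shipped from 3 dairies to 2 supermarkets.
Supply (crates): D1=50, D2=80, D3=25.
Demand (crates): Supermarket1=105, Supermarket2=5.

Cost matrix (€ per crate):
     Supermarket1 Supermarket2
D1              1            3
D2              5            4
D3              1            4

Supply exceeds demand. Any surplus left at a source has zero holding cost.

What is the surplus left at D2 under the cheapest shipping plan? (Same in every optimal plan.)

An optimal plan:
  D1→Supermarket1: 50 × €1 = €50
  D2→Supermarket1: 30 × €5 = €150
  D2→Supermarket2: 5 × €4 = €20
  D3→Supermarket1: 25 × €1 = €25
Total cost = €245.
D2 ships 35 of its 80, leaving 45.

45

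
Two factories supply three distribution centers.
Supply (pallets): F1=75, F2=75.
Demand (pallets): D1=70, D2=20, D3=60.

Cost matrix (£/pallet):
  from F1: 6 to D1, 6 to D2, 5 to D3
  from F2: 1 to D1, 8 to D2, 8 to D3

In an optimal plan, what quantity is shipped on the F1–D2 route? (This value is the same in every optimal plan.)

15

Solving gives:
  F1→D2: 15 × £6 = £90
  F1→D3: 60 × £5 = £300
  F2→D1: 70 × £1 = £70
  F2→D2: 5 × £8 = £40
Total cost = £500.
So F1→D2 carries 15 pallets.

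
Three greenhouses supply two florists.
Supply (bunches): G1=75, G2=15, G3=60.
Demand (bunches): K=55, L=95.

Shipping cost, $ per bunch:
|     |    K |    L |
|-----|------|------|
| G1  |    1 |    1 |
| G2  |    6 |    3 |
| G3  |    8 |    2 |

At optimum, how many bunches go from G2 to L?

The minimum-cost plan:
  G1 to K: 55 × $1 = $55
  G1 to L: 20 × $1 = $20
  G2 to L: 15 × $3 = $45
  G3 to L: 60 × $2 = $120
Total cost = $240.
So G2→L carries 15 bunches.

15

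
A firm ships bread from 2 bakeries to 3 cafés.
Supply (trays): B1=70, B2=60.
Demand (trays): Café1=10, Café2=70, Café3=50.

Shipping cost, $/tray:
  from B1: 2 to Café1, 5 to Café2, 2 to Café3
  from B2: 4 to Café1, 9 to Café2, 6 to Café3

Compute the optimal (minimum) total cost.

One minimum-cost allocation:
  B1->Café2: 20 × $5 = $100
  B1->Café3: 50 × $2 = $100
  B2->Café1: 10 × $4 = $40
  B2->Café2: 50 × $9 = $450
Total = 100 + 100 + 40 + 450 = $690.
(Supply check: B1 ships 70; B2 ships 60.)

690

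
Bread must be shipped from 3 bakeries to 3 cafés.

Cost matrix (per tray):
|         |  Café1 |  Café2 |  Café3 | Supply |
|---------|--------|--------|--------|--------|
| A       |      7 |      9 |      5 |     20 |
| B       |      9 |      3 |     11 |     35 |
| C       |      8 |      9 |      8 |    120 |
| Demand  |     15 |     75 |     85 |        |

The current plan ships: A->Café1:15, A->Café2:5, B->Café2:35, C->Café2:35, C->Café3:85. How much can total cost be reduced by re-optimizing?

45

Current plan cost = 15·7 + 5·9 + 35·3 + 35·9 + 85·8 = 1250.
Optimal plan:
  A→Café3: 20 × 5 = 100
  B→Café2: 35 × 3 = 105
  C→Café1: 15 × 8 = 120
  C→Café2: 40 × 9 = 360
  C→Café3: 65 × 8 = 520
Optimal cost = 1205.
Saving = 1250 − 1205 = 45.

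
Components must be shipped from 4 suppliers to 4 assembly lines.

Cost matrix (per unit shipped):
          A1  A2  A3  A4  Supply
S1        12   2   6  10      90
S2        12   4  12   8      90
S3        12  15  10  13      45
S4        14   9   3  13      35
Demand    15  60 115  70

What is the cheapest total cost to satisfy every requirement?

Optimal allocation:
  S1→A2: 40 × 2 = 80
  S1→A3: 50 × 6 = 300
  S2→A2: 20 × 4 = 80
  S2→A4: 70 × 8 = 560
  S3→A1: 15 × 12 = 180
  S3→A3: 30 × 10 = 300
  S4→A3: 35 × 3 = 105
Total = 80 + 300 + 80 + 560 + 180 + 300 + 105 = 1605.

1605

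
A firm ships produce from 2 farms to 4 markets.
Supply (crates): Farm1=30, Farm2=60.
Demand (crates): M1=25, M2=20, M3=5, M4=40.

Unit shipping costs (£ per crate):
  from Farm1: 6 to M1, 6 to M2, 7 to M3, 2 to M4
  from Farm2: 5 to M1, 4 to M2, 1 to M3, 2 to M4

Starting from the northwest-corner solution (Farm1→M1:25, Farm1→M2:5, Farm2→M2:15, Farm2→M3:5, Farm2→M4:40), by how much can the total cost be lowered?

35

Current plan cost = 25·6 + 5·6 + 15·4 + 5·1 + 40·2 = £325.
Optimal plan:
  Farm1->M4: 30 × £2 = £60
  Farm2->M1: 25 × £5 = £125
  Farm2->M2: 20 × £4 = £80
  Farm2->M3: 5 × £1 = £5
  Farm2->M4: 10 × £2 = £20
Optimal cost = £290.
Saving = 325 − 290 = £35.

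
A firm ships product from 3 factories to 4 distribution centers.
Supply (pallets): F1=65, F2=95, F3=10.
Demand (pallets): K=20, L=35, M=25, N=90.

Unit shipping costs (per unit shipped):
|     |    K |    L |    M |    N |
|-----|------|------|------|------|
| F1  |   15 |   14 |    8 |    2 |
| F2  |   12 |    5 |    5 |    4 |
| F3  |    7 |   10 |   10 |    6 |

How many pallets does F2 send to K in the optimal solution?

10

Solving gives:
  F1->N: 65 pallets
  F2->K: 10 pallets
  F2->L: 35 pallets
  F2->M: 25 pallets
  F2->N: 25 pallets
  F3->K: 10 pallets
Total cost = 720.
So F2→K carries 10 pallets.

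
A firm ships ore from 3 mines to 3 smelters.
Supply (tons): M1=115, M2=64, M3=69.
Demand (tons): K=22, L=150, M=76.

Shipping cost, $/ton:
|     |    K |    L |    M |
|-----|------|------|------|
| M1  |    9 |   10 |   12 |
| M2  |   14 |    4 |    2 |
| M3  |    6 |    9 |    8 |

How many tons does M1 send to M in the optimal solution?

Solving gives:
  M1->L: 115 × $10 = $1150
  M2->M: 64 × $2 = $128
  M3->K: 22 × $6 = $132
  M3->L: 35 × $9 = $315
  M3->M: 12 × $8 = $96
Total cost = $1821.
The route M1→M is not used.

0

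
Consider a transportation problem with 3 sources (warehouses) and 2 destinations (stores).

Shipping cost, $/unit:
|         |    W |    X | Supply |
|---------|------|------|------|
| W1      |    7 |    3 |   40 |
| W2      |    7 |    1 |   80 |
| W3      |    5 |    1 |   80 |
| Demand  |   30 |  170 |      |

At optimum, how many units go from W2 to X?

80

The minimum-cost plan:
  W1->W: 30 × $7 = $210
  W1->X: 10 × $3 = $30
  W2->X: 80 × $1 = $80
  W3->X: 80 × $1 = $80
Total cost = $400.
So W2→X carries 80 units.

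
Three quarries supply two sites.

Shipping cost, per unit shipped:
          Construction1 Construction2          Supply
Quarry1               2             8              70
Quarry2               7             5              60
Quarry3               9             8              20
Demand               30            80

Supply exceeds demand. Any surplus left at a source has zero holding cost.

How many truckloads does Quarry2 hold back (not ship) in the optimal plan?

0

An optimal plan:
  Quarry1–Construction1: 30 × 2 = 60
  Quarry1–Construction2: 20 × 8 = 160
  Quarry2–Construction2: 60 × 5 = 300
Total cost = 520.
Quarry2 ships 60 of its 60, leaving 0.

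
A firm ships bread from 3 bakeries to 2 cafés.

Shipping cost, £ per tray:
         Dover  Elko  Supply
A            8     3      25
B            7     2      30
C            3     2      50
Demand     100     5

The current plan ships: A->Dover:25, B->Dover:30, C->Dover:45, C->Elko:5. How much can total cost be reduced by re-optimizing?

20

Current plan cost = 25·8 + 30·7 + 45·3 + 5·2 = £555.
Optimal plan:
  A->Dover: 20 × £8 = £160
  A->Elko: 5 × £3 = £15
  B->Dover: 30 × £7 = £210
  C->Dover: 50 × £3 = £150
Optimal cost = £535.
Saving = 555 − 535 = £20.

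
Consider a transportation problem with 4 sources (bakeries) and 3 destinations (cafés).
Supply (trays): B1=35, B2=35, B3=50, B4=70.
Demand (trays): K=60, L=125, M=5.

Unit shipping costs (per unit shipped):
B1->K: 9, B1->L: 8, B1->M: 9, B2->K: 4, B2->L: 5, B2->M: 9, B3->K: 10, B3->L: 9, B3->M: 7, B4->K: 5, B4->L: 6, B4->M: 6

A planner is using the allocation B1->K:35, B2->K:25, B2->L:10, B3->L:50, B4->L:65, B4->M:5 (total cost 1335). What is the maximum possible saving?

80

Current plan cost = 35·9 + 25·4 + 10·5 + 50·9 + 65·6 + 5·6 = 1335.
Optimal plan:
  B1–L: 35 × 8 = 280
  B2–K: 35 × 4 = 140
  B3–L: 45 × 9 = 405
  B3–M: 5 × 7 = 35
  B4–K: 25 × 5 = 125
  B4–L: 45 × 6 = 270
Optimal cost = 1255.
Saving = 1335 − 1255 = 80.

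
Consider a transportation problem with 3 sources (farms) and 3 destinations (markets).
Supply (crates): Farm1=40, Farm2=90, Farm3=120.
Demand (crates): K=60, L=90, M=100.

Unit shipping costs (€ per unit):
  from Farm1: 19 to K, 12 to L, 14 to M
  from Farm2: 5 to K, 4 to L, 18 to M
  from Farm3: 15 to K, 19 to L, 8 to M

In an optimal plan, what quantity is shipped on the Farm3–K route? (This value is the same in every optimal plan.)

20

Solving gives:
  Farm1 to L: 40 × €12 = €480
  Farm2 to K: 40 × €5 = €200
  Farm2 to L: 50 × €4 = €200
  Farm3 to K: 20 × €15 = €300
  Farm3 to M: 100 × €8 = €800
Total cost = €1980.
So Farm3→K carries 20 crates.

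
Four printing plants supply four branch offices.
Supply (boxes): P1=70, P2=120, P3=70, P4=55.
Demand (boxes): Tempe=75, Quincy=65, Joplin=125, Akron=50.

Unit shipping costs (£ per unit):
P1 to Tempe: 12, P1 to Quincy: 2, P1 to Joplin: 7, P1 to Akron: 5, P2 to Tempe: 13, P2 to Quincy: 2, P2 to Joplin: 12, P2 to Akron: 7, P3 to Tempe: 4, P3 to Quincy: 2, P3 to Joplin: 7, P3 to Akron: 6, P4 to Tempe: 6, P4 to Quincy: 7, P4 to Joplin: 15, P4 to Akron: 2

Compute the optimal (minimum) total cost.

Optimal allocation:
  P1->Joplin: 70 × £7 = £490
  P2->Quincy: 65 × £2 = £130
  P2->Joplin: 55 × £12 = £660
  P3->Tempe: 70 × £4 = £280
  P4->Tempe: 5 × £6 = £30
  P4->Akron: 50 × £2 = £100
Total = 490 + 130 + 660 + 280 + 30 + 100 = £1690.
(Supply check: P1 ships 70; P2 ships 120; P3 ships 70; P4 ships 55.)

1690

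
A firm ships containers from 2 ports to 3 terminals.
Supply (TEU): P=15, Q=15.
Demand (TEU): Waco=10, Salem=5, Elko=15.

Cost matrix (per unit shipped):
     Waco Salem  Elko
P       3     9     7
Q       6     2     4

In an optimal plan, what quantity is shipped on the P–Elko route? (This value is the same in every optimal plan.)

Optimal shipments:
  P to Waco: 10 TEU
  P to Elko: 5 TEU
  Q to Salem: 5 TEU
  Q to Elko: 10 TEU
Total cost = 115.
So P→Elko carries 5 TEU.

5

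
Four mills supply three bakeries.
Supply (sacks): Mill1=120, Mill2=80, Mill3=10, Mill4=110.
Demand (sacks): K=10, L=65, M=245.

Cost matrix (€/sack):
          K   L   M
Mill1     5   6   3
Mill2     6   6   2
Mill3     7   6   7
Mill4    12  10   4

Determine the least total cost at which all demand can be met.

Optimal allocation:
  Mill1->K: 10 × €5 = €50
  Mill1->L: 55 × €6 = €330
  Mill1->M: 55 × €3 = €165
  Mill2->M: 80 × €2 = €160
  Mill3->L: 10 × €6 = €60
  Mill4->M: 110 × €4 = €440
Total = 50 + 330 + 165 + 160 + 60 + 440 = €1205.

1205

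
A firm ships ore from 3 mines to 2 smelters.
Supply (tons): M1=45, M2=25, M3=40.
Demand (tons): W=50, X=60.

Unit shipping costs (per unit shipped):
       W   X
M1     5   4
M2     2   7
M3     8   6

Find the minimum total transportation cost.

One minimum-cost allocation:
  M1→W: 25 × 5 = 125
  M1→X: 20 × 4 = 80
  M2→W: 25 × 2 = 50
  M3→X: 40 × 6 = 240
Total = 125 + 80 + 50 + 240 = 495.

495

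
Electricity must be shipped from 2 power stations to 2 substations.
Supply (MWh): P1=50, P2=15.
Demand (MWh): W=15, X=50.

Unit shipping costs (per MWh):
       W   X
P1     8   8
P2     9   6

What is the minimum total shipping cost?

490

A cheapest plan:
  P1->W: 15 × 8 = 120
  P1->X: 35 × 8 = 280
  P2->X: 15 × 6 = 90
Total = 120 + 280 + 90 = 490.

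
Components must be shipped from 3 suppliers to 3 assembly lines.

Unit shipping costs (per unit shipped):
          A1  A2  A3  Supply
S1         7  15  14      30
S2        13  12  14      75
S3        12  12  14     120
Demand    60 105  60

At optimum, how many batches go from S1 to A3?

0

Optimal shipments:
  S1->A1: 30 batches
  S2->A2: 15 batches
  S2->A3: 60 batches
  S3->A1: 30 batches
  S3->A2: 90 batches
Total cost = 2670.
The route S1→A3 is not used.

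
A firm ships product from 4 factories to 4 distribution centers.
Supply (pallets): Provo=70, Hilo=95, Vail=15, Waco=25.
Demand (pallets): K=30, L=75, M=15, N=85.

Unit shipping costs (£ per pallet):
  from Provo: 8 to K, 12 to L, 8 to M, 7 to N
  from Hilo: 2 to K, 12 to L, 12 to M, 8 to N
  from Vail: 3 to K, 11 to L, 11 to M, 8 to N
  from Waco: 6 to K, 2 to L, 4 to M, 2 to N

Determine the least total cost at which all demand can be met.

One minimum-cost allocation:
  Provo->M: 15 × £8 = £120
  Provo->N: 55 × £7 = £385
  Hilo->K: 30 × £2 = £60
  Hilo->L: 35 × £12 = £420
  Hilo->N: 30 × £8 = £240
  Vail->L: 15 × £11 = £165
  Waco->L: 25 × £2 = £50
Total = 120 + 385 + 60 + 420 + 240 + 165 + 50 = £1440.
(Supply check: Provo ships 70; Hilo ships 95; Vail ships 15; Waco ships 25.)

1440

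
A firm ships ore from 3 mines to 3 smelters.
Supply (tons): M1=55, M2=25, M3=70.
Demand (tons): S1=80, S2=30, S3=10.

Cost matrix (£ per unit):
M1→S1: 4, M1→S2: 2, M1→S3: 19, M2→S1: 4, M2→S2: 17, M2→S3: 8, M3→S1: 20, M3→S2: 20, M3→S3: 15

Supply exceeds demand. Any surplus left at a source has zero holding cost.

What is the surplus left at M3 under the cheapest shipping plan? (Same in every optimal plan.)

An optimal plan:
  M1–S1: 25 × £4 = £100
  M1–S2: 30 × £2 = £60
  M2–S1: 25 × £4 = £100
  M3–S1: 30 × £20 = £600
  M3–S3: 10 × £15 = £150
Total cost = £1010.
M3 ships 40 of its 70, leaving 30.

30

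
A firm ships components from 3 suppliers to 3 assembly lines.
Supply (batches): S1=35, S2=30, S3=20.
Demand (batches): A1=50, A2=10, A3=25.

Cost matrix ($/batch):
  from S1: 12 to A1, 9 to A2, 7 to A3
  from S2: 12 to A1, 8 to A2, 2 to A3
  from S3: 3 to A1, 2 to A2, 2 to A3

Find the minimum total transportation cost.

555

Optimal allocation:
  S1–A1: 30 × $12 = $360
  S1–A2: 5 × $9 = $45
  S2–A2: 5 × $8 = $40
  S2–A3: 25 × $2 = $50
  S3–A1: 20 × $3 = $60
Total = 360 + 45 + 40 + 50 + 60 = $555.
(Supply check: S1 ships 35; S2 ships 30; S3 ships 20.)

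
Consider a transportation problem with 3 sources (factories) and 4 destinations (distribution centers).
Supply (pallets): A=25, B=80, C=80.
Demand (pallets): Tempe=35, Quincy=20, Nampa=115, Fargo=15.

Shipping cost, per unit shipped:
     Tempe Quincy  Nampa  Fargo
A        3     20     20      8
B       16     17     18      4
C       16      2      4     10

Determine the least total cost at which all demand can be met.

1565

An optimal shipping plan:
  A–Tempe: 25 × 3 = 75
  B–Tempe: 10 × 16 = 160
  B–Nampa: 55 × 18 = 990
  B–Fargo: 15 × 4 = 60
  C–Quincy: 20 × 2 = 40
  C–Nampa: 60 × 4 = 240
Total = 75 + 160 + 990 + 60 + 40 + 240 = 1565.
(Supply check: A ships 25; B ships 80; C ships 80.)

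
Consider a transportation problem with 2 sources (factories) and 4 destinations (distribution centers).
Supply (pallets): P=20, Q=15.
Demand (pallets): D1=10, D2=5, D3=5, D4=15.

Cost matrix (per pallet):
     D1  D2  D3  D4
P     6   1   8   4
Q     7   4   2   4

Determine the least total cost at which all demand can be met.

Optimal allocation:
  P–D1: 10 × 6 = 60
  P–D2: 5 × 1 = 5
  P–D4: 5 × 4 = 20
  Q–D3: 5 × 2 = 10
  Q–D4: 10 × 4 = 40
Total = 60 + 5 + 20 + 10 + 40 = 135.

135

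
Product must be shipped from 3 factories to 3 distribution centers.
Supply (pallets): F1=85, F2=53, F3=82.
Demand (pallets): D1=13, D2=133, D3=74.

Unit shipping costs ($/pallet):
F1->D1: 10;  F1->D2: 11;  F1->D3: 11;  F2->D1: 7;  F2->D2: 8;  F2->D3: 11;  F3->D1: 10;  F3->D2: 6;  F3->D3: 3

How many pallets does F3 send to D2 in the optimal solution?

8

Solving gives:
  F1 to D2: 85 × $11 = $935
  F2 to D1: 13 × $7 = $91
  F2 to D2: 40 × $8 = $320
  F3 to D2: 8 × $6 = $48
  F3 to D3: 74 × $3 = $222
Total cost = $1616.
So F3→D2 carries 8 pallets.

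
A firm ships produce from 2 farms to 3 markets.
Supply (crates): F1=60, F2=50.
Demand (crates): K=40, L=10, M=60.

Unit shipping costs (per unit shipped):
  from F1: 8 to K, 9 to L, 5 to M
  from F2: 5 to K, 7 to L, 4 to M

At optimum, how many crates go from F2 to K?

Optimal shipments:
  F1–M: 60 × 5 = 300
  F2–K: 40 × 5 = 200
  F2–L: 10 × 7 = 70
Total cost = 570.
So F2→K carries 40 crates.

40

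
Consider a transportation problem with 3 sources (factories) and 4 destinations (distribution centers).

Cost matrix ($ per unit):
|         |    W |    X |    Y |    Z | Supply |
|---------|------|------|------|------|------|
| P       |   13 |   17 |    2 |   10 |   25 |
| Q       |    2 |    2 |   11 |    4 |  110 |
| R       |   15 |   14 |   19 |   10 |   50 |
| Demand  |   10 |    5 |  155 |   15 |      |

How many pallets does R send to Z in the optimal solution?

15

Solving gives:
  P–Y: 25 × $2 = $50
  Q–W: 10 × $2 = $20
  Q–X: 5 × $2 = $10
  Q–Y: 95 × $11 = $1045
  R–Y: 35 × $19 = $665
  R–Z: 15 × $10 = $150
Total cost = $1940.
So R→Z carries 15 pallets.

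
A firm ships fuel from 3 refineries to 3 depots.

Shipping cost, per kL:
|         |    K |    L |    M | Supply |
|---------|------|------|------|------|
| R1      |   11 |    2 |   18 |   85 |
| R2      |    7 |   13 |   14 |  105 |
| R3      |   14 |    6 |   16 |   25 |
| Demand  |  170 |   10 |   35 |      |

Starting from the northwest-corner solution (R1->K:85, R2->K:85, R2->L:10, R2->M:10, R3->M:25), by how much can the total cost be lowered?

Current plan cost = 85·11 + 85·7 + 10·13 + 10·14 + 25·16 = 2200.
Optimal plan:
  R1 to K: 65 kL
  R1 to L: 10 kL
  R1 to M: 10 kL
  R2 to K: 105 kL
  R3 to M: 25 kL
Optimal cost = 2050.
Saving = 2200 − 2050 = 150.

150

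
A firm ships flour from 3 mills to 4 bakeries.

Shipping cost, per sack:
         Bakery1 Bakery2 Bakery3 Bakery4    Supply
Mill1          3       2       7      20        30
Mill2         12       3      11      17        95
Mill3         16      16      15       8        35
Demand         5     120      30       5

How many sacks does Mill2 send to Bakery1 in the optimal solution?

The minimum-cost plan:
  Mill1→Bakery1: 5 × 3 = 15
  Mill1→Bakery2: 25 × 2 = 50
  Mill2→Bakery2: 95 × 3 = 285
  Mill3→Bakery3: 30 × 15 = 450
  Mill3→Bakery4: 5 × 8 = 40
Total cost = 840.
The route Mill2→Bakery1 is not used.

0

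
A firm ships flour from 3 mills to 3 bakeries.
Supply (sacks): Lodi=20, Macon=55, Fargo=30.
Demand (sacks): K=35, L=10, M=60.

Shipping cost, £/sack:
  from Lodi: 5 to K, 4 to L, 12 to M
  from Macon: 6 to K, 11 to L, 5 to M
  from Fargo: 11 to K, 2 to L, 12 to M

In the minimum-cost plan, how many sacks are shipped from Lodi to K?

Optimal shipments:
  Lodi to K: 20 × £5 = £100
  Macon to M: 55 × £5 = £275
  Fargo to K: 15 × £11 = £165
  Fargo to L: 10 × £2 = £20
  Fargo to M: 5 × £12 = £60
Total cost = £620.
So Lodi→K carries 20 sacks.

20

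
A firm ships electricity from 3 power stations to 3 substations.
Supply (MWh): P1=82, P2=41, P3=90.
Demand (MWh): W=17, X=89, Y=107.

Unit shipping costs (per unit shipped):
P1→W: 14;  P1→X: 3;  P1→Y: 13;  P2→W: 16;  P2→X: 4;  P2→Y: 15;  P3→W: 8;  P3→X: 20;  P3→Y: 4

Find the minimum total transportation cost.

A cheapest plan:
  P1 to W: 17 × 14 = 238
  P1 to X: 48 × 3 = 144
  P1 to Y: 17 × 13 = 221
  P2 to X: 41 × 4 = 164
  P3 to Y: 90 × 4 = 360
Total = 238 + 144 + 221 + 164 + 360 = 1127.
(Supply check: P1 ships 82; P2 ships 41; P3 ships 90.)

1127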